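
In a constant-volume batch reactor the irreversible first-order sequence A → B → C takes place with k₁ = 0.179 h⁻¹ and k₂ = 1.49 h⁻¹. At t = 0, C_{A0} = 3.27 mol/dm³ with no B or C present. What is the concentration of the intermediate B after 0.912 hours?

0.265 mol/dm³

The intermediate concentration in a first-order A→B→C sequence is C_B = k₁C_{A0}(e^(−k₁t) − e^(−k₂t))/(k₂−k₁).
e^(−k₁t) = e^(−0.179×0.912) = e^(−0.1632) = 0.8494; e^(−k₂t) = e^(−1.359) = 0.2569.
C_B = 0.179×3.27/(1.49−0.179) × (0.8494−0.2569) = 0.4465×0.5924 = 0.2645 mol/dm³.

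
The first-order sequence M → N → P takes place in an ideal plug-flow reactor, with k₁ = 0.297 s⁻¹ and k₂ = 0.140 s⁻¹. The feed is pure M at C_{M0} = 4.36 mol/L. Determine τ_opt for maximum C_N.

4.79 s

The intermediate peaks when r₁ = r₂, i.e. k₁e^(−k₁τ) = k₂e^(−k₂τ), giving τ_opt = ln(k₂/k₁)/(k₂−k₁).
= ln(0.140/0.297)/(0.140−0.297) = ln(0.4714)/-0.1570 = -0.7521/-0.1570 = 4.79 s.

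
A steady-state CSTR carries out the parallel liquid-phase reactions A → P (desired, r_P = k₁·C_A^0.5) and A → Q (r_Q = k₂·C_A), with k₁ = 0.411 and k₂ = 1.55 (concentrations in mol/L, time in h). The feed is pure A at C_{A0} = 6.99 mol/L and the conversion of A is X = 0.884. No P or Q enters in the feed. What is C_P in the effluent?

1.41 mol/L

Exit C_A = C_{A0}(1−X) = 6.99×0.116 = 0.8108 mol/L.
A CSTR operates uniformly at the exit composition, giving r_P = 0.3701 and r_Q = 1.257 (each k·C_A^n at C_A = 0.8108).
Fraction of consumed A going to P: r_P/(r_P+r_Q) = 0.2275.
C_P = 0.2275·C_{A0}·X = 0.2275×6.99×0.884 = 1.41 mol/L.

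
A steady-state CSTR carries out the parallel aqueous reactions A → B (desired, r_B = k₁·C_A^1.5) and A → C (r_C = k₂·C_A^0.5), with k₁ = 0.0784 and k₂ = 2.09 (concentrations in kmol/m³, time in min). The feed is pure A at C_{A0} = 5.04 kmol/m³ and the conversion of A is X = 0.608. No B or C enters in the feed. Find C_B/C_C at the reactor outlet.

Exit C_A = C_{A0}(1−X) = 5.04×0.392 = 1.976 kmol/m³.
A CSTR operates uniformly at the exit composition, giving r_B = 0.2177 and r_C = 2.938 (each k·C_A^n at C_A = 1.976).
Overall selectivity = C_B/C_C = r_Bτ/(r_Cτ) = r_B/r_C = 0.0741.

0.0741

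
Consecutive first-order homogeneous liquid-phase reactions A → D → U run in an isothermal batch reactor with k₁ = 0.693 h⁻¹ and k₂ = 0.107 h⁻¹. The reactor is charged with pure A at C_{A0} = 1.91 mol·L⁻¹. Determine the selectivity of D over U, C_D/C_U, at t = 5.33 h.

Solving the coupled first-order balances gives C_D(t) = [k₁/(k₂−k₁)]·C_{A0}·(e^(−k₁t) − e^(−k₂t)).
e^(−k₁t) = e^(−0.693×5.33) = e^(−3.694) = 0.02488; e^(−k₂t) = e^(−0.5703) = 0.5654.
C_D = 0.693×1.91/(0.107−0.693) × (0.02488−0.5654) = (-2.259)×(-0.5405) = 1.221 mol·L⁻¹.
C_A = C_{A0}e^(−k₁t) = 0.04752 mol·L⁻¹, so C_U = C_{A0}−C_A−C_D = 0.6417 mol·L⁻¹; C_D/C_U = 1.90.

1.90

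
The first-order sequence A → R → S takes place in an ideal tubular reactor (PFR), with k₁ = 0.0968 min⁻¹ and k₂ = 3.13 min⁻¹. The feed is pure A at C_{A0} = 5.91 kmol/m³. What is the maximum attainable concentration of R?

0.164 kmol/m³

At the optimum, C_{R,max}/C_{A0} = (k₁/k₂)^[k₂/(k₂−k₁)].
= (0.0968/3.13)^(3.13/(3.13−0.0968)) = (0.03093)^(1.032) = 0.02768.
C_{R,max} = 0.02768×5.91 = 0.164 kmol/m³.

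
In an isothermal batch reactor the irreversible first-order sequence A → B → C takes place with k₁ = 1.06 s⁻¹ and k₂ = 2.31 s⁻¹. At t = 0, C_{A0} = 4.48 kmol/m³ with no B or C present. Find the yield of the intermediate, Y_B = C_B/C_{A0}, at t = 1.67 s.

Solving the coupled first-order balances gives C_B(t) = [k₁/(k₂−k₁)]·C_{A0}·(e^(−k₁t) − e^(−k₂t)).
e^(−k₁t) = e^(−1.06×1.67) = e^(−1.770) = 0.1703; e^(−k₂t) = e^(−3.858) = 0.02112.
C_B = 1.06×4.48/(2.31−1.06) × (0.1703−0.02112) = 3.799×0.1492 = 0.5667 kmol/m³.
Y_B = C_B/C_{A0} = 0.5667/4.48 = 0.127.

0.127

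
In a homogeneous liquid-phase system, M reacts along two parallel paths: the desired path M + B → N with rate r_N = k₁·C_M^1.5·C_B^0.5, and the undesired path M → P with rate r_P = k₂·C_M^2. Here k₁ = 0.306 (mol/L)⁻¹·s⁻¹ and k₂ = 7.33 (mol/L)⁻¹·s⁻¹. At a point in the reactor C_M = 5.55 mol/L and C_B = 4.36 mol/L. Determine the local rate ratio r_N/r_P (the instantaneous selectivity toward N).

0.0370

S_{N/P} = r_N/r_P = (k₁·C_M^1.5·C_B^0.5)/(k₂·C_M^2) = (k₁/k₂)·C_M^-0.5·C_B^0.5.
= (0.306×5.550^1.5×4.360^0.5) / (7.33×5.550^2) = 8.354/225.8 = 0.0370.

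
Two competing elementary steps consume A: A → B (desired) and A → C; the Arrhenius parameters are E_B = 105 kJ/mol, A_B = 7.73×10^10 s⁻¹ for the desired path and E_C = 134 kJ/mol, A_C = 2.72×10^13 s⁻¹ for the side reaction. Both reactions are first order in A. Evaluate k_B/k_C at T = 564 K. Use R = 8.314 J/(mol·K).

1.38

k_B/k_C = (A_B/A_C)·exp[−(E_B−E_C)/(RT)] = (A_B/A_C)·exp[(E_C−E_B)/(RT)].
(E_C−E_B)/(RT) = (134−105)×10³/(8.314×564) = 29000/4689 = 6.185.
k_B/k_C = (7.73×10^10/2.72×10^13)·exp(6.185) = 0.002842 × 485.2 = 1.38.
Since E_B < E_C, lowering the temperature improves selectivity toward B.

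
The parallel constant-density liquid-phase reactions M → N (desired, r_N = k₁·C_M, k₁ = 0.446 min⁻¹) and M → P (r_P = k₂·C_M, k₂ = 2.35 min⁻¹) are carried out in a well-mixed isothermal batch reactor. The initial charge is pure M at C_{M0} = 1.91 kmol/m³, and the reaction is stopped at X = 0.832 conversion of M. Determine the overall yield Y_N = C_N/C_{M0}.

0.133

C_M = C_{M0}(1−X) = 0.3209 kmol/m³.
Both paths are first order in M, so the instantaneous fraction to N is constant: dC_N/d(−C_M) = k₁/(k₁+k₂) = 0.1595.
C_N = 0.1595·(C_{M0}−C_M) = 0.1595×1.589 = 0.253 kmol/m³.
Y_N = C_N/C_{M0} = 0.2535/1.91 = 0.133.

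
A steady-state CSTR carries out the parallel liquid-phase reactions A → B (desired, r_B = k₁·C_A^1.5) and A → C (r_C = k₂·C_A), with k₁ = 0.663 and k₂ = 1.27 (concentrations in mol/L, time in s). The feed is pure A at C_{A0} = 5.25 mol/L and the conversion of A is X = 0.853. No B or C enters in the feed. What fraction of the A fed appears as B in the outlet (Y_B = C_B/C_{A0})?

Exit C_A = C_{A0}(1−X) = 5.25×0.147 = 0.7718 mol/L.
Rates in a CSTR are evaluated at the outlet concentration: r_B = 0.663×0.7718^1.5 = 0.4495, r_C = 1.27×0.7718 = 0.9801.
Fraction of consumed A going to B: r_B/(r_B+r_C) = 0.3144.
C_B = 0.3144·C_{A0}·X = 0.3144×5.25×0.853 = 1.41 mol/L; Y_B = C_B/C_{A0} = 0.268.

0.268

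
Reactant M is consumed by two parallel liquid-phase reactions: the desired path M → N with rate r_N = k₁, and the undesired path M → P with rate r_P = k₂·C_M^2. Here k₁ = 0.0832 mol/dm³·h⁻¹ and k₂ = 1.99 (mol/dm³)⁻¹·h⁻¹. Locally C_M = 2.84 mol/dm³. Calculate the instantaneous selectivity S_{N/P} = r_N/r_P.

S_{N/P} = r_N/r_P = (k₁)/(k₂·C_M^2) = (k₁/k₂)·C_M^-2.
= (0.0832) / (1.99×2.840^2) = 0.08320/16.05 = 0.00518.
The undesired path is higher order in M, so low C_M (CSTR or dilute feed) favours N.

0.00518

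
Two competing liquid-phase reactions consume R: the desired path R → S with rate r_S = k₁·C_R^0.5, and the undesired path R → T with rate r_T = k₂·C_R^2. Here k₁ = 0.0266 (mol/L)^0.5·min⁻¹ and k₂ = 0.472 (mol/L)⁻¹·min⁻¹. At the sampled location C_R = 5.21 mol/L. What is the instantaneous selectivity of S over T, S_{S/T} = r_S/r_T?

S_{S/T} = r_S/r_T = (k₁·C_R^0.5)/(k₂·C_R^2) = (k₁/k₂)·C_R^-1.5.
= (0.0266×5.210^0.5) / (0.472×5.210^2) = 0.06072/12.81 = 0.00474.

0.00474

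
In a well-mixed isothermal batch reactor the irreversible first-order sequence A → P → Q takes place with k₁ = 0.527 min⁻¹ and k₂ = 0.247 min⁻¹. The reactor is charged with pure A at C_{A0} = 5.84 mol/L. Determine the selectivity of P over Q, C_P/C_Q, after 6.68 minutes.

0.460

Solving the coupled first-order balances gives C_P(t) = [k₁/(k₂−k₁)]·C_{A0}·(e^(−k₁t) − e^(−k₂t)).
e^(−k₁t) = e^(−0.527×6.68) = e^(−3.520) = 0.02959; e^(−k₂t) = e^(−1.650) = 0.1921.
C_P = 0.527×5.84/(0.247−0.527) × (0.02959−0.1921) = (-10.99)×(-0.1625) = 1.786 mol/L.
C_A = C_{A0}e^(−k₁t) = 0.1728 mol/L, so C_Q = C_{A0}−C_A−C_P = 3.881 mol/L; C_P/C_Q = 0.460.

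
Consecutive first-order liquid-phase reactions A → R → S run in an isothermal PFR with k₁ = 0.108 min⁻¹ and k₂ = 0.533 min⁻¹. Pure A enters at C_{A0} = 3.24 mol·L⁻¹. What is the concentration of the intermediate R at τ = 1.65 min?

0.347 mol·L⁻¹

Solving the coupled first-order balances gives C_R(τ) = [k₁/(k₂−k₁)]·C_{A0}·(e^(−k₁τ) − e^(−k₂τ)).
e^(−k₁τ) = e^(−0.108×1.65) = e^(−0.1782) = 0.8368; e^(−k₂τ) = e^(−0.8794) = 0.4150.
C_R = 0.108×3.24/(0.533−0.108) × (0.8368−0.4150) = 0.8233×0.4218 = 0.3473 mol·L⁻¹.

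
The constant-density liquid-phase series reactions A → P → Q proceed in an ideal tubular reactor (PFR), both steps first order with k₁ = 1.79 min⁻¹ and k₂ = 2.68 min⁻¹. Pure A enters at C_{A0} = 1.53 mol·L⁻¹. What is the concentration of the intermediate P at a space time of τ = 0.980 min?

Solving the coupled first-order balances gives C_P(τ) = [k₁/(k₂−k₁)]·C_{A0}·(e^(−k₁τ) − e^(−k₂τ)).
e^(−k₁τ) = e^(−1.79×0.980) = e^(−1.754) = 0.1730; e^(−k₂τ) = e^(−2.626) = 0.07234.
C_P = 1.79×1.53/(2.68−1.79) × (0.1730−0.07234) = 3.077×0.1007 = 0.3099 mol·L⁻¹.

0.310 mol·L⁻¹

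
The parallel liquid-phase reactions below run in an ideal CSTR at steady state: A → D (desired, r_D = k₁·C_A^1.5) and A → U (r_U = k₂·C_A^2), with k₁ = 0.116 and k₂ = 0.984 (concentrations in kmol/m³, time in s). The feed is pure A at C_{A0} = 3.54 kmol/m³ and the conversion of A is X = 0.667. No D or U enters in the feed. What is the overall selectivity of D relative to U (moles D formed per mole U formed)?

0.109

Exit C_A = C_{A0}(1−X) = 3.54×0.333 = 1.179 kmol/m³.
A CSTR operates uniformly at the exit composition, giving r_D = 0.1485 and r_U = 1.367 (each k·C_A^n at C_A = 1.179).
Overall selectivity = C_D/C_U = r_Dτ/(r_Uτ) = r_D/r_U = 0.109.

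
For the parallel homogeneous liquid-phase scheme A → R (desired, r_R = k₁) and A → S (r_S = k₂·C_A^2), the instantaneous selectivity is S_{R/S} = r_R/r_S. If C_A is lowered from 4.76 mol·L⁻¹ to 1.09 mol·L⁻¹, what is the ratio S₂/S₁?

19.1

S_{R/S} = (k₁/k₂)·C_A^-2, so S₂/S₁ = (C_{A,2}/C_{A,1})^-2.
= (1.09/4.76)^(-2) = (0.2290)^(-2) = 19.1.
Selectivity toward R rises as C_A falls — low-concentration operation is favoured.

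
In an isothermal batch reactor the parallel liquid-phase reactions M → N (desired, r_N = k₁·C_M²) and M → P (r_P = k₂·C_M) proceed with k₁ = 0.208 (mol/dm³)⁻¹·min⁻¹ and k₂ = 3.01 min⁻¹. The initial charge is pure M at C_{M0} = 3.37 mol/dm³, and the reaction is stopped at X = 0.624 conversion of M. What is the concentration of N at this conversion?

C_M = C_{M0}(1−X) = 1.267 mol/dm³.
Along a PFR/batch, dC_P/dC_M = −r_P/(r_N+r_P) = −k₂/(k₂+k₁·C_M).
Integrating from C_{M0} to C_M: C_P = (3.01/0.208)·ln[(3.01+0.208·3.37)/(3.01+0.208·1.27)] = 14.47·ln(3.711/3.274) = 1.815 mol/dm³.
Then C_N = (C_{M0}−C_M) − C_P = 2.103 − 1.815 = 0.2880 mol/dm³.

0.288 mol/dm³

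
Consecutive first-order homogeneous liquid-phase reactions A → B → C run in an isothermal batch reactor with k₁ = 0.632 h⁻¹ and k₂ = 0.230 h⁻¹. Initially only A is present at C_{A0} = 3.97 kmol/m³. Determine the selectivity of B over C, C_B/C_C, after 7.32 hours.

The intermediate concentration in a first-order A→B→C sequence is C_B = k₁C_{A0}(e^(−k₁t) − e^(−k₂t))/(k₂−k₁).
e^(−k₁t) = e^(−0.632×7.32) = e^(−4.626) = 0.009792; e^(−k₂t) = e^(−1.684) = 0.1857.
C_B = 0.632×3.97/(0.230−0.632) × (0.009792−0.1857) = (-6.241)×(-0.1759) = 1.098 kmol/m³.
C_A = C_{A0}e^(−k₁t) = 0.03887 kmol/m³, so C_C = C_{A0}−C_A−C_B = 2.833 kmol/m³; C_B/C_C = 0.388.

0.388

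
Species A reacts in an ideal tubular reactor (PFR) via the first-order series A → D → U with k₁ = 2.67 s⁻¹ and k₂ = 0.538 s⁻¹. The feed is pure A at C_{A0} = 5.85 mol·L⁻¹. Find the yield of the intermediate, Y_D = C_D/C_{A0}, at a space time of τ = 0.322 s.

0.523

The intermediate concentration in a first-order A→B→C sequence is C_D = k₁C_{A0}(e^(−k₁τ) − e^(−k₂τ))/(k₂−k₁).
e^(−k₁τ) = e^(−2.67×0.322) = e^(−0.8597) = 0.4233; e^(−k₂τ) = e^(−0.1732) = 0.8409.
C_D = 2.67×5.85/(0.538−2.67) × (0.4233−0.8409) = (-7.326)×(-0.4177) = 3.060 mol·L⁻¹.
Y_D = C_D/C_{A0} = 3.060/5.85 = 0.523.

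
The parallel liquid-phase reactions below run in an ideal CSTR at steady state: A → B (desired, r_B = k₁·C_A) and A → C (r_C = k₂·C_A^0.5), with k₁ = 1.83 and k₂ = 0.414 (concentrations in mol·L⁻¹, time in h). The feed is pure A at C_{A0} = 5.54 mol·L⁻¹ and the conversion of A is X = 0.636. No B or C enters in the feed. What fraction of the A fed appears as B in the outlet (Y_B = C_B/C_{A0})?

Exit C_A = C_{A0}(1−X) = 5.54×0.364 = 2.017 mol·L⁻¹.
In a CSTR the entire volume is at exit conditions, so r_B = 1.83×2.017 = 3.690 and r_C = 0.414×2.017^0.5 = 0.5879.
Fraction of consumed A going to B: r_B/(r_B+r_C) = 0.8626.
C_B = 0.8626·C_{A0}·X = 0.8626×5.54×0.636 = 3.04 mol·L⁻¹; Y_B = C_B/C_{A0} = 0.549.

0.549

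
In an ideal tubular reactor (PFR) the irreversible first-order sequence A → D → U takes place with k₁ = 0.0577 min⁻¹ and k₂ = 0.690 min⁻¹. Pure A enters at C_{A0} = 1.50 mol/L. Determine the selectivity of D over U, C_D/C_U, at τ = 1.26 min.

1.98

For first-order series with pure A initially, C_D(τ) = k₁C_{A0}/(k₂−k₁)·(e^(−k₁τ) − e^(−k₂τ)).
e^(−k₁τ) = e^(−0.0577×1.26) = e^(−0.07270) = 0.9299; e^(−k₂τ) = e^(−0.8694) = 0.4192.
C_D = 0.0577×1.50/(0.690−0.0577) × (0.9299−0.4192) = 0.1369×0.5107 = 0.06990 mol/L.
C_A = C_{A0}e^(−k₁τ) = 1.395 mol/L, so C_U = C_{A0}−C_A−C_D = 0.03528 mol/L; C_D/C_U = 1.98.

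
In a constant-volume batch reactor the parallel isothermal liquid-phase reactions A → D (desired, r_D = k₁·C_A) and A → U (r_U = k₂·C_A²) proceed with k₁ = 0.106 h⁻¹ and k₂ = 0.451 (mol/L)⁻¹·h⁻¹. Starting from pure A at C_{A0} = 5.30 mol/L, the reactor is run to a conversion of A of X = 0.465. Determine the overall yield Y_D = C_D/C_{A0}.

0.0261

C_A = C_{A0}(1−X) = 2.835 mol/L.
Along a PFR/batch, dC_D/dC_A = −r_D/(r_D+r_U) = −k₁/(k₁+k₂·C_A).
Integrating from C_{A0} to C_A: C_D = (0.106/0.451)·ln[(0.106+0.451·5.30)/(0.106+0.451·2.84)] = 0.2350·ln(2.496/1.385) = 0.1385 mol/L.
Y_D = C_D/C_{A0} = 0.1385/5.30 = 0.0261.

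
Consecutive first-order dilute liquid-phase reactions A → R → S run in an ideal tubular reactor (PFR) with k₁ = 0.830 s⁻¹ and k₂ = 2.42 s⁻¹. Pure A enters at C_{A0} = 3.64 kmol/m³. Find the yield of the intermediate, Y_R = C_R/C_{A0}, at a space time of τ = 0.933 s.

For first-order series with pure A initially, C_R(τ) = k₁C_{A0}/(k₂−k₁)·(e^(−k₁τ) − e^(−k₂τ)).
e^(−k₁τ) = e^(−0.830×0.933) = e^(−0.7744) = 0.4610; e^(−k₂τ) = e^(−2.258) = 0.1046.
C_R = 0.830×3.64/(2.42−0.830) × (0.4610−0.1046) = 1.900×0.3564 = 0.6772 kmol/m³.
Y_R = C_R/C_{A0} = 0.6772/3.64 = 0.186.

0.186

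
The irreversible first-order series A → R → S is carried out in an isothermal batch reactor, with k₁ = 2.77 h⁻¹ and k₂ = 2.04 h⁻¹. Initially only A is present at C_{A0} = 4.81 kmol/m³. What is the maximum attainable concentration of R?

At the optimum, C_{R,max}/C_{A0} = (k₁/k₂)^[k₂/(k₂−k₁)].
= (2.77/2.04)^(2.04/(2.04−2.77)) = (1.358)^(-2.795) = 0.4254.
C_{R,max} = 0.4254×4.81 = 2.05 kmol/m³.

2.05 kmol/m³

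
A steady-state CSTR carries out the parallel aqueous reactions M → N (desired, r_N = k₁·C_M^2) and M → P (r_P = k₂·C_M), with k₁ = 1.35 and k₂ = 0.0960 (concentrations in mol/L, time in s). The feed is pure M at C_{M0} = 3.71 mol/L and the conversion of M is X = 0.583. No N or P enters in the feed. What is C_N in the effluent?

2.07 mol/L

Exit C_M = C_{M0}(1−X) = 3.71×0.417 = 1.547 mol/L.
In a CSTR the entire volume is at exit conditions, so r_N = 1.35×1.547^2 = 3.231 and r_P = 0.0960×1.547 = 0.1485.
Fraction of consumed M going to N: r_N/(r_N+r_P) = 0.9561.
C_N = 0.9561·C_{M0}·X = 0.9561×3.71×0.583 = 2.07 mol/L.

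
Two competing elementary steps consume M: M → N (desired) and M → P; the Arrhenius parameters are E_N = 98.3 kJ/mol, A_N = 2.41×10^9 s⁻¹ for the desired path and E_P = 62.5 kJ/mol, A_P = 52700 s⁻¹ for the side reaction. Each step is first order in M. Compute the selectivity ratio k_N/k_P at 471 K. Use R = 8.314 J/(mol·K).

4.90

k_N/k_P = (A_N/A_P)·exp[−(E_N−E_P)/(RT)] = (A_N/A_P)·exp[(E_P−E_N)/(RT)].
(E_P−E_N)/(RT) = (62.5−98.3)×10³/(8.314×471) = -35800/3916 = -9.142.
k_N/k_P = (2.41×10^9/52700)·exp(-9.142) = 45731 × 1.070×10^-4 = 4.90.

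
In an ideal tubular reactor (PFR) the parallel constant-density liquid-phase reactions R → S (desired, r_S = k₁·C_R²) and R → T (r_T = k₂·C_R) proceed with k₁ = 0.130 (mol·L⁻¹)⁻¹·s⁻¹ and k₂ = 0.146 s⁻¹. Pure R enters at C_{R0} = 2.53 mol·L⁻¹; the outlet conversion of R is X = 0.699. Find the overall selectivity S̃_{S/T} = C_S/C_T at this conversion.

C_R = C_{R0}(1−X) = 0.7615 mol·L⁻¹.
Along a PFR/batch, dC_T/dC_R = −r_T/(r_S+r_T) = −k₂/(k₂+k₁·C_R).
Integrating from C_{R0} to C_R: C_T = (0.146/0.130)·ln[(0.146+0.130·2.53)/(0.146+0.130·0.762)] = 1.123·ln(0.4749/0.2450) = 0.7433 mol·L⁻¹.
Then C_S = (C_{R0}−C_R) − C_T = 1.768 − 0.7433 = 1.025 mol·L⁻¹.
S̃_{S/T} = C_S/C_T = 1.025/0.7433 = 1.38.

1.38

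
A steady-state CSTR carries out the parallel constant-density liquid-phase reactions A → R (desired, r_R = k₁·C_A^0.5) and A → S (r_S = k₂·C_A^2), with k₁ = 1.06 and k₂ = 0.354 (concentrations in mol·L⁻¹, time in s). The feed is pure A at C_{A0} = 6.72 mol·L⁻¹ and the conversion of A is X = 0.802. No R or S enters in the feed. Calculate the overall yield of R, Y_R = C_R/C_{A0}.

Exit C_A = C_{A0}(1−X) = 6.72×0.198 = 1.331 mol·L⁻¹.
A CSTR operates uniformly at the exit composition, giving r_R = 1.223 and r_S = 0.6267 (each k·C_A^n at C_A = 1.331).
Fraction of consumed A going to R: r_R/(r_R+r_S) = 0.6611.
C_R = 0.6611·C_{A0}·X = 0.6611×6.72×0.802 = 3.56 mol·L⁻¹; Y_R = C_R/C_{A0} = 0.530.

0.530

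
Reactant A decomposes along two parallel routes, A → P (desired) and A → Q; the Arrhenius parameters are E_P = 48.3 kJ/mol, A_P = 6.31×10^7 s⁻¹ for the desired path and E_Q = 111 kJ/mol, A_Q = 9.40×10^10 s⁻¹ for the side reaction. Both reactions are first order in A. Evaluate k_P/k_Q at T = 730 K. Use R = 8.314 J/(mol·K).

Since both paths have the same order in A, the concentration cancels and S_{P/Q} = k_P/k_Q = (A_P/A_Q)·exp[(E_Q−E_P)/(RT)].
(E_Q−E_P)/(RT) = (111−48.3)×10³/(8.314×730) = 62700/6069 = 10.33.
k_P/k_Q = (6.31×10^7/9.40×10^10)·exp(10.33) = 6.713×10^-4 × 30663 = 20.6.
Since E_P < E_Q, lowering the temperature improves selectivity toward P.

20.6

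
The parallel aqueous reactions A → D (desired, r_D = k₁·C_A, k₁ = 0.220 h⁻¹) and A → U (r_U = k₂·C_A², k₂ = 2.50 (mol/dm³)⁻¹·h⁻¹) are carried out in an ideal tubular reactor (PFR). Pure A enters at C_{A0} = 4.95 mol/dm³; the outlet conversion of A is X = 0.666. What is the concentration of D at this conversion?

C_A = C_{A0}(1−X) = 1.653 mol/dm³.
Along a PFR/batch, dC_D/dC_A = −r_D/(r_D+r_U) = −k₁/(k₁+k₂·C_A).
Integrating from C_{A0} to C_A: C_D = (0.220/2.50)·ln[(0.220+2.50·4.95)/(0.220+2.50·1.65)] = 0.08800·ln(12.60/4.353) = 0.09349 mol/dm³.

0.0935 mol/dm³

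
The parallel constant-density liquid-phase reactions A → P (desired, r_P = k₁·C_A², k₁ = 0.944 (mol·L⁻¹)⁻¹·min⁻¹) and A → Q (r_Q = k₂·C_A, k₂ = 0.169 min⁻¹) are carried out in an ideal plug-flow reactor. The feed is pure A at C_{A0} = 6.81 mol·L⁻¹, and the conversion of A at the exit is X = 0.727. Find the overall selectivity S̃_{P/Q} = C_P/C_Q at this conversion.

21.4

C_A = C_{A0}(1−X) = 1.859 mol·L⁻¹.
Along a PFR/batch, dC_Q/dC_A = −r_Q/(r_P+r_Q) = −k₂/(k₂+k₁·C_A).
Integrating from C_{A0} to C_A: C_Q = (0.169/0.944)·ln[(0.169+0.944·6.81)/(0.169+0.944·1.86)] = 0.1790·ln(6.598/1.924) = 0.2206 mol·L⁻¹.
Then C_P = (C_{A0}−C_A) − C_Q = 4.951 − 0.2206 = 4.730 mol·L⁻¹.
S̃_{P/Q} = C_P/C_Q = 4.730/0.2206 = 21.4.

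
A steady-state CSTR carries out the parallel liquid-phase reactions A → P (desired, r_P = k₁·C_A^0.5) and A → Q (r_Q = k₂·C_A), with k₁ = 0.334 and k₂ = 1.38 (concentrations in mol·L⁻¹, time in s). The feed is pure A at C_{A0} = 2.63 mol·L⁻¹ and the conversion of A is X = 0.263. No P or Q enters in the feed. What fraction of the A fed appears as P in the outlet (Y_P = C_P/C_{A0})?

Exit C_A = C_{A0}(1−X) = 2.63×0.737 = 1.938 mol·L⁻¹.
In a CSTR the entire volume is at exit conditions, so r_P = 0.334×1.938^0.5 = 0.4650 and r_Q = 1.38×1.938 = 2.675.
Fraction of consumed A going to P: r_P/(r_P+r_Q) = 0.1481.
C_P = 0.1481·C_{A0}·X = 0.1481×2.63×0.263 = 0.102 mol·L⁻¹; Y_P = C_P/C_{A0} = 0.0389.

0.0389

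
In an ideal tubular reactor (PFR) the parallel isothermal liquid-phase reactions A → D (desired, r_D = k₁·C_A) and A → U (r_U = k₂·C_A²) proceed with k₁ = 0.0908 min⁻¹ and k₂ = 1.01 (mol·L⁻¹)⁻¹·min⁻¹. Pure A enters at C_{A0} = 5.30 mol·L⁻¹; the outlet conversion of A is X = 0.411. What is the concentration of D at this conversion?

C_A = C_{A0}(1−X) = 3.122 mol·L⁻¹.
Along a PFR/batch, dC_D/dC_A = −r_D/(r_D+r_U) = −k₁/(k₁+k₂·C_A).
Integrating from C_{A0} to C_A: C_D = (0.0908/1.01)·ln[(0.0908+1.01·5.30)/(0.0908+1.01·3.12)] = 0.08990·ln(5.444/3.244) = 0.04655 mol·L⁻¹.

0.0465 mol·L⁻¹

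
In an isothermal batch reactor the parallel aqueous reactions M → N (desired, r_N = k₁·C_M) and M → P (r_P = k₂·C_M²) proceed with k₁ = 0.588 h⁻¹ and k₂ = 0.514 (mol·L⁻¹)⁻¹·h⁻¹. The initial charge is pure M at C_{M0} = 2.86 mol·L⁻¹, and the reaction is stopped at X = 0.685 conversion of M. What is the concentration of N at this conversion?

0.769 mol·L⁻¹

C_M = C_{M0}(1−X) = 0.9009 mol·L⁻¹.
Along a PFR/batch, dC_N/dC_M = −r_N/(r_N+r_P) = −k₁/(k₁+k₂·C_M).
Integrating from C_{M0} to C_M: C_N = (0.588/0.514)·ln[(0.588+0.514·2.86)/(0.588+0.514·0.901)] = 1.144·ln(2.058/1.051) = 0.7687 mol·L⁻¹.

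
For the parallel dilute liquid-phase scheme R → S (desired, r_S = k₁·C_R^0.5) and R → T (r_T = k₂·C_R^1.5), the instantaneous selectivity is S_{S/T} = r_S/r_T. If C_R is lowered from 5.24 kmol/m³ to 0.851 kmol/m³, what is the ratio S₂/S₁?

S_{S/T} = (k₁/k₂)·C_R⁻¹, so S₂/S₁ = (C_{R,2}/C_{R,1})⁻¹.
= 5.24/0.851 = 6.16.
Selectivity toward S rises as C_R falls — low-concentration operation is favoured.

6.16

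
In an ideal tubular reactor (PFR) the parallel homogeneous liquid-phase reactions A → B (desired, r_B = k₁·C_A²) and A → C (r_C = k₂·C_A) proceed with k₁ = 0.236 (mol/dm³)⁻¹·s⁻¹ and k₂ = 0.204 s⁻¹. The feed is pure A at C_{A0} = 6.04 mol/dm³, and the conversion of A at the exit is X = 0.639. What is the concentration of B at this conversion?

3.15 mol/dm³

C_A = C_{A0}(1−X) = 2.180 mol/dm³.
Along a PFR/batch, dC_C/dC_A = −r_C/(r_B+r_C) = −k₂/(k₂+k₁·C_A).
Integrating from C_{A0} to C_A: C_C = (0.204/0.236)·ln[(0.204+0.236·6.04)/(0.204+0.236·2.18)] = 0.8644·ln(1.629/0.7186) = 0.7077 mol/dm³.
Then C_B = (C_{A0}−C_A) − C_C = 3.860 − 0.7077 = 3.152 mol/dm³.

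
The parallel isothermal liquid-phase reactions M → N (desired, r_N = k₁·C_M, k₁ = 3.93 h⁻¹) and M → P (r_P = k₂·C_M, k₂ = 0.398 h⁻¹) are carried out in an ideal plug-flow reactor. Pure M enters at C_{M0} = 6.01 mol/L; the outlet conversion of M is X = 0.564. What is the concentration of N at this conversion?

3.08 mol/L

C_M = C_{M0}(1−X) = 2.620 mol/L.
Both paths are first order in M, so the instantaneous fraction to N is constant: dC_N/d(−C_M) = k₁/(k₁+k₂) = 0.9080.
C_N = 0.9080·(C_{M0}−C_M) = 0.9080×3.390 = 3.08 mol/L.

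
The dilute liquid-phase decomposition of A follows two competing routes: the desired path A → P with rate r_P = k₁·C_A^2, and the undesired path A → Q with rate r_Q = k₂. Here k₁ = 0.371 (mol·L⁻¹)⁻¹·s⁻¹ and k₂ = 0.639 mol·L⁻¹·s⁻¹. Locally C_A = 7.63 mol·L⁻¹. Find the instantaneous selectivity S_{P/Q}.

33.8

S_{P/Q} = r_P/r_Q = (k₁·C_A^2)/(k₂) = (k₁/k₂)·C_A^2.
= (0.371×7.630^2) / (0.639) = 21.60/0.6390 = 33.8.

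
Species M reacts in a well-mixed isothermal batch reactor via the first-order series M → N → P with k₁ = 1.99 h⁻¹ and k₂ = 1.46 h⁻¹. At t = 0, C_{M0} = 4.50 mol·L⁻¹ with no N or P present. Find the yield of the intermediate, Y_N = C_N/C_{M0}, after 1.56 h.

For first-order series with pure M initially, C_N(t) = k₁C_{M0}/(k₂−k₁)·(e^(−k₁t) − e^(−k₂t)).
e^(−k₁t) = e^(−1.99×1.56) = e^(−3.104) = 0.04485; e^(−k₂t) = e^(−2.278) = 0.1025.
C_N = 1.99×4.50/(1.46−1.99) × (0.04485−0.1025) = (-16.90)×(-0.05768) = 0.9746 mol·L⁻¹.
Y_N = C_N/C_{M0} = 0.9746/4.50 = 0.217.

0.217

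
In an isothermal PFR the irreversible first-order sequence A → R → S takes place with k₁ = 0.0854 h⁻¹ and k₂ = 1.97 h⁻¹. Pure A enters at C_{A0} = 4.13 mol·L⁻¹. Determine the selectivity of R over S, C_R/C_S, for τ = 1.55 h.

For first-order series with pure A initially, C_R(τ) = k₁C_{A0}/(k₂−k₁)·(e^(−k₁τ) − e^(−k₂τ)).
e^(−k₁τ) = e^(−0.0854×1.55) = e^(−0.1324) = 0.8760; e^(−k₂τ) = e^(−3.054) = 0.04719.
C_R = 0.0854×4.13/(1.97−0.0854) × (0.8760−0.04719) = 0.1871×0.8288 = 0.1551 mol·L⁻¹.
C_A = C_{A0}e^(−k₁τ) = 3.618 mol·L⁻¹, so C_S = C_{A0}−C_A−C_R = 0.3569 mol·L⁻¹; C_R/C_S = 0.435.

0.435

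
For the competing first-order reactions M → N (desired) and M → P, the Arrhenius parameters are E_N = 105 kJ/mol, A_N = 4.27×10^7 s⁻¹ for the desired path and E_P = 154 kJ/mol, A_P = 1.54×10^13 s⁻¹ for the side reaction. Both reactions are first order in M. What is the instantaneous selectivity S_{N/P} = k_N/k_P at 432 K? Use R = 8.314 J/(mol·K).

With equal orders, S_{N/P} = k_N/k_P = (A_N/A_P)·exp[(E_P−E_N)/(RT)].
(E_P−E_N)/(RT) = (154−105)×10³/(8.314×432) = 49000/3592 = 13.64.
k_N/k_P = (4.27×10^7/1.54×10^13)·exp(13.64) = 2.773×10^-6 × 8.413×10^5 = 2.33.
Since E_N < E_P, lowering the temperature improves selectivity toward N.

2.33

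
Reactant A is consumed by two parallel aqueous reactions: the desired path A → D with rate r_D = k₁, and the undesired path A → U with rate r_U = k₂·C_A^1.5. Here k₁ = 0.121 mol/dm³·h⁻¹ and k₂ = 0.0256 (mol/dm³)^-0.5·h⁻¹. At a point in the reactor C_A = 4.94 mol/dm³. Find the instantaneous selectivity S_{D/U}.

0.430

S_{D/U} = r_D/r_U = (k₁)/(k₂·C_A^1.5) = (k₁/k₂)·C_A^-1.5.
= (0.121) / (0.0256×4.940^1.5) = 0.1210/0.2811 = 0.430.
The undesired path is higher order in A, so low C_A (CSTR or dilute feed) favours D.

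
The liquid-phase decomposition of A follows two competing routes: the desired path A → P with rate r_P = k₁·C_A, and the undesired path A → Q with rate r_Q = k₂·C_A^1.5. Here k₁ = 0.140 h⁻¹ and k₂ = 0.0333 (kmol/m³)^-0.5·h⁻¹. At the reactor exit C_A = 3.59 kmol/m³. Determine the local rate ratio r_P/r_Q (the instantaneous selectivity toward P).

S_{P/Q} = r_P/r_Q = (k₁·C_A)/(k₂·C_A^1.5) = (k₁/k₂)·C_A^-0.5.
= (0.140×3.590) / (0.0333×3.590^1.5) = 0.5026/0.2265 = 2.22.
The undesired path is higher order in A, so low C_A (CSTR or dilute feed) favours P.

2.22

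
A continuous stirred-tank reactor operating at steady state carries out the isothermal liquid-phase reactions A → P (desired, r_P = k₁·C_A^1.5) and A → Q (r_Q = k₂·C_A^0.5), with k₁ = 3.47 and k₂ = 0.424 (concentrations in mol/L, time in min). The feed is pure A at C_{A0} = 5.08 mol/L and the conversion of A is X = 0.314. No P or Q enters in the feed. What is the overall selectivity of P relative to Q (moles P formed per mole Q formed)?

28.5

Exit C_A = C_{A0}(1−X) = 5.08×0.686 = 3.485 mol/L.
A CSTR operates uniformly at the exit composition, giving r_P = 22.57 and r_Q = 0.7915 (each k·C_A^n at C_A = 3.485).
Overall selectivity = C_P/C_Q = r_Pτ/(r_Qτ) = r_P/r_Q = 28.5.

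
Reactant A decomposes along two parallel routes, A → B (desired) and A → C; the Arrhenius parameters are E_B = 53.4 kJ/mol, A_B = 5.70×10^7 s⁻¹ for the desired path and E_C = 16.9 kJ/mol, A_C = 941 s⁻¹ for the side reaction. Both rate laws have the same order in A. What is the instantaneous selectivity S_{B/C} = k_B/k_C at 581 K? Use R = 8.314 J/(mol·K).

With equal orders, S_{B/C} = k_B/k_C = (A_B/A_C)·exp[(E_C−E_B)/(RT)].
(E_C−E_B)/(RT) = (16.9−53.4)×10³/(8.314×581) = -36500/4830 = -7.556.
k_B/k_C = (5.70×10^7/941)·exp(-7.556) = 60574 × 5.228×10^-4 = 31.7.
Since E_B > E_C, raising the temperature improves selectivity toward B.

31.7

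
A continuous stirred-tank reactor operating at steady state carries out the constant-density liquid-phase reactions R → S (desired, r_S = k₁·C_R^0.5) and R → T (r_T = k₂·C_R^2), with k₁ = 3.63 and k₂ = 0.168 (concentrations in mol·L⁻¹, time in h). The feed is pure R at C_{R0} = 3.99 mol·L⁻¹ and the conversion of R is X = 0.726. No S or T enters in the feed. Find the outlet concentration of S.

2.75 mol·L⁻¹

Exit C_R = C_{R0}(1−X) = 3.99×0.274 = 1.093 mol·L⁻¹.
In a CSTR the entire volume is at exit conditions, so r_S = 3.63×1.093^0.5 = 3.795 and r_T = 0.168×1.093^2 = 0.2008.
Fraction of consumed R going to S: r_S/(r_S+r_T) = 0.9498.
C_S = 0.9498·C_{R0}·X = 0.9498×3.99×0.726 = 2.75 mol·L⁻¹.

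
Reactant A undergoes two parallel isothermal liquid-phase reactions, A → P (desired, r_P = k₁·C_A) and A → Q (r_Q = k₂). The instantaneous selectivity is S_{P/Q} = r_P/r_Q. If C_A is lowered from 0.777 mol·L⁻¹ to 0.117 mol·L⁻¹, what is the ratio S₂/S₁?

0.151

S_{P/Q} = (k₁/k₂)·C_A, so S₂/S₁ = (C_{A,2}/C_{A,1}).
= 0.117/0.777 = 0.151.
Selectivity toward P falls as C_A falls — high-concentration operation is favoured.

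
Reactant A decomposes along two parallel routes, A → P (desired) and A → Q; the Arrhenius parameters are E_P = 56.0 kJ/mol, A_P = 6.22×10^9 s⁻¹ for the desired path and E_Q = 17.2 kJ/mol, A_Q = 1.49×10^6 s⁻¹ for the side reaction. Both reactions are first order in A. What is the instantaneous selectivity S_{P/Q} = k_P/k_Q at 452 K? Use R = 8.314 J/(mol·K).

With equal orders, S_{P/Q} = k_P/k_Q = (A_P/A_Q)·exp[(E_Q−E_P)/(RT)].
(E_Q−E_P)/(RT) = (17.2−56.0)×10³/(8.314×452) = -38800/3758 = -10.32.
k_P/k_Q = (6.22×10^9/1.49×10^6)·exp(-10.32) = 4174 × 3.281×10^-5 = 0.137.

0.137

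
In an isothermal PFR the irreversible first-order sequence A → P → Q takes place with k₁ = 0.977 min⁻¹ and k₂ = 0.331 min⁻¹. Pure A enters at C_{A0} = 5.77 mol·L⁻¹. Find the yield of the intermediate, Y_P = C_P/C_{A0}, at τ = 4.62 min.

0.311

For first-order series with pure A initially, C_P(τ) = k₁C_{A0}/(k₂−k₁)·(e^(−k₁τ) − e^(−k₂τ)).
e^(−k₁τ) = e^(−0.977×4.62) = e^(−4.514) = 0.01096; e^(−k₂τ) = e^(−1.529) = 0.2167.
C_P = 0.977×5.77/(0.331−0.977) × (0.01096−0.2167) = (-8.726)×(-0.2057) = 1.795 mol·L⁻¹.
Y_P = C_P/C_{A0} = 1.795/5.77 = 0.311.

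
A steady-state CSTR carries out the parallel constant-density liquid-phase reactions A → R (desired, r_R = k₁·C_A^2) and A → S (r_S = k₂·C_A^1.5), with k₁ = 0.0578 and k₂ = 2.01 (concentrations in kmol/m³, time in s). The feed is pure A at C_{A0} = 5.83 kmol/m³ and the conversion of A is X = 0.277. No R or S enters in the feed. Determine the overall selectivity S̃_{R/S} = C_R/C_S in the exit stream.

0.0590

Exit C_A = C_{A0}(1−X) = 5.83×0.723 = 4.215 kmol/m³.
A CSTR operates uniformly at the exit composition, giving r_R = 1.027 and r_S = 17.39 (each k·C_A^n at C_A = 4.215).
Overall selectivity = C_R/C_S = r_Rτ/(r_Sτ) = r_R/r_S = 0.0590.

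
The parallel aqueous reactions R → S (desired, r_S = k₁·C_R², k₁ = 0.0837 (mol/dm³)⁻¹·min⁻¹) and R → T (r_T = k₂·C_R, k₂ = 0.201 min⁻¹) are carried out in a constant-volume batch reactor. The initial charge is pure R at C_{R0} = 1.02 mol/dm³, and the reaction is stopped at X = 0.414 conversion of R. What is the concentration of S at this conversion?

C_R = C_{R0}(1−X) = 0.5977 mol/dm³.
Along a PFR/batch, dC_T/dC_R = −r_T/(r_S+r_T) = −k₂/(k₂+k₁·C_R).
Integrating from C_{R0} to C_R: C_T = (0.201/0.0837)·ln[(0.201+0.0837·1.02)/(0.201+0.0837·0.598)] = 2.401·ln(0.2864/0.2510) = 0.3163 mol/dm³.
Then C_S = (C_{R0}−C_R) − C_T = 0.4223 − 0.3163 = 0.1059 mol/dm³.

0.106 mol/dm³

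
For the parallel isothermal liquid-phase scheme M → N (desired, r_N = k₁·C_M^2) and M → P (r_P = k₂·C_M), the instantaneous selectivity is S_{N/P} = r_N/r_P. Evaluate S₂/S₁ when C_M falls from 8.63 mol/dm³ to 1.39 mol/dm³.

0.161

S_{N/P} = (k₁/k₂)·C_M, so S₂/S₁ = (C_{M,2}/C_{M,1}).
= 1.39/8.63 = 0.161.
Selectivity toward N falls as C_M falls — high-concentration operation is favoured.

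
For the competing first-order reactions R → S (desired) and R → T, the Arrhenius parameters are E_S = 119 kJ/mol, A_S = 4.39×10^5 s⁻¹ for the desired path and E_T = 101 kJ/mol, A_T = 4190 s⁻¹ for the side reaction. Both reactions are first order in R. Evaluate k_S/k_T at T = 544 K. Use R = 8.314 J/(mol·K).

Since both paths have the same order in R, the concentration cancels and S_{S/T} = k_S/k_T = (A_S/A_T)·exp[(E_T−E_S)/(RT)].
(E_T−E_S)/(RT) = (101−119)×10³/(8.314×544) = -18000/4523 = -3.980.
k_S/k_T = (4.39×10^5/4190)·exp(-3.980) = 104.8 × 0.01869 = 1.96.

1.96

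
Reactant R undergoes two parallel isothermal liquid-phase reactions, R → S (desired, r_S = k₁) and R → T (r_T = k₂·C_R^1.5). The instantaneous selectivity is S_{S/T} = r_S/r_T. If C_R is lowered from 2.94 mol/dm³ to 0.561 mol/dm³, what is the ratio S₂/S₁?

12.0

S_{S/T} = (k₁/k₂)·C_R^-1.5, so S₂/S₁ = (C_{R,2}/C_{R,1})^-1.5.
= (0.561/2.94)^(-1.5) = (0.1908)^(-1.5) = 12.0.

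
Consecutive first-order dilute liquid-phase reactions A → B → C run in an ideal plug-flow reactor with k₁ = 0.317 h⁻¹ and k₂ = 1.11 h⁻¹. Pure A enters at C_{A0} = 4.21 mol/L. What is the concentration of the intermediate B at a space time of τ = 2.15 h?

0.697 mol/L

The intermediate concentration in a first-order A→B→C sequence is C_B = k₁C_{A0}(e^(−k₁τ) − e^(−k₂τ))/(k₂−k₁).
e^(−k₁τ) = e^(−0.317×2.15) = e^(−0.6815) = 0.5058; e^(−k₂τ) = e^(−2.387) = 0.09195.
C_B = 0.317×4.21/(1.11−0.317) × (0.5058−0.09195) = 1.683×0.4139 = 0.6965 mol/L.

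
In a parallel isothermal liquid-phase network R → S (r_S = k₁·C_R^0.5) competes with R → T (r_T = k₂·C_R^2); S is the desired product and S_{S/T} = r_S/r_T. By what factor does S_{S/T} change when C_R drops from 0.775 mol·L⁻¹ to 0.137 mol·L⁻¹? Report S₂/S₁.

S_{S/T} = (k₁/k₂)·C_R^-1.5, so S₂/S₁ = (C_{R,2}/C_{R,1})^-1.5.
= (0.137/0.775)^(-1.5) = (0.1768)^(-1.5) = 13.5.
Selectivity toward S rises as C_R falls — low-concentration operation is favoured.

13.5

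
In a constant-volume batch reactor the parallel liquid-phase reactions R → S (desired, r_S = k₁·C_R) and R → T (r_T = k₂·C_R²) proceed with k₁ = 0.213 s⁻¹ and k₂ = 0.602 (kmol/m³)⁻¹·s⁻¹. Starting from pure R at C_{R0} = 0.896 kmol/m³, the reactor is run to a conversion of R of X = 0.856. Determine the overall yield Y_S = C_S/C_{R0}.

0.376

C_R = C_{R0}(1−X) = 0.1290 kmol/m³.
Along a PFR/batch, dC_S/dC_R = −r_S/(r_S+r_T) = −k₁/(k₁+k₂·C_R).
Integrating from C_{R0} to C_R: C_S = (0.213/0.602)·ln[(0.213+0.602·0.896)/(0.213+0.602·0.129)] = 0.3538·ln(0.7524/0.2907) = 0.3365 kmol/m³.
Y_S = C_S/C_{R0} = 0.3365/0.896 = 0.376.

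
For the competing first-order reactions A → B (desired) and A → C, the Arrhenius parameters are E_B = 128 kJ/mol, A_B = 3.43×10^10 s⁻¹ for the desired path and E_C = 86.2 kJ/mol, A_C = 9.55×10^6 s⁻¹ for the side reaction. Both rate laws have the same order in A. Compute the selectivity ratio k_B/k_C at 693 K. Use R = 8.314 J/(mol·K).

Since both paths have the same order in A, the concentration cancels and S_{B/C} = k_B/k_C = (A_B/A_C)·exp[(E_C−E_B)/(RT)].
(E_C−E_B)/(RT) = (86.2−128)×10³/(8.314×693) = -41800/5762 = -7.255.
k_B/k_C = (3.43×10^10/9.55×10^6)·exp(-7.255) = 3592 × 7.067×10^-4 = 2.54.

2.54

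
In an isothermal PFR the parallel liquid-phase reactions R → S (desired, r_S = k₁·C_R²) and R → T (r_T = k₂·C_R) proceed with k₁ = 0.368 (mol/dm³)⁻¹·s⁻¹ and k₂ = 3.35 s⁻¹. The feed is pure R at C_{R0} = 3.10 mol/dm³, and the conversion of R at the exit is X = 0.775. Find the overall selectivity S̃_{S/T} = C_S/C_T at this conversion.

C_R = C_{R0}(1−X) = 0.6975 mol/dm³.
Along a PFR/batch, dC_T/dC_R = −r_T/(r_S+r_T) = −k₂/(k₂+k₁·C_R).
Integrating from C_{R0} to C_R: C_T = (3.35/0.368)·ln[(3.35+0.368·3.10)/(3.35+0.368·0.697)] = 9.103·ln(4.491/3.607) = 1.996 mol/dm³.
Then C_S = (C_{R0}−C_R) − C_T = 2.403 − 1.996 = 0.4067 mol/dm³.
S̃_{S/T} = C_S/C_T = 0.4067/1.996 = 0.204.

0.204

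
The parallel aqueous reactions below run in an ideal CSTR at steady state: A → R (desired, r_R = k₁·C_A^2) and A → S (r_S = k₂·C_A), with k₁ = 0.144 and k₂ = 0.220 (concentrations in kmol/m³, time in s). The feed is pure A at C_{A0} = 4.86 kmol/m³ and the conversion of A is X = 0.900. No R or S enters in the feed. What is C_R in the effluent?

Exit C_A = C_{A0}(1−X) = 4.86×0.100 = 0.4860 kmol/m³.
A CSTR operates uniformly at the exit composition, giving r_R = 0.03401 and r_S = 0.1069 (each k·C_A^n at C_A = 0.4860).
Fraction of consumed A going to R: r_R/(r_R+r_S) = 0.2413.
C_R = 0.2413·C_{A0}·X = 0.2413×4.86×0.900 = 1.06 kmol/m³.

1.06 kmol/m³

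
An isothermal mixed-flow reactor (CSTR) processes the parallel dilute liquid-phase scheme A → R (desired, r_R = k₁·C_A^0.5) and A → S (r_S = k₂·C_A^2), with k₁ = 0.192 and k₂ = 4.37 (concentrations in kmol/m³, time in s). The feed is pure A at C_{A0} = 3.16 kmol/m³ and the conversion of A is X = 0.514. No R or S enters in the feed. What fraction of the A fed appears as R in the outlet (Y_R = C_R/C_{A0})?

Exit C_A = C_{A0}(1−X) = 3.16×0.486 = 1.536 kmol/m³.
In a CSTR the entire volume is at exit conditions, so r_R = 0.192×1.536^0.5 = 0.2379 and r_S = 4.37×1.536^2 = 10.31.
Fraction of consumed A going to R: r_R/(r_R+r_S) = 0.02256.
C_R = 0.02256·C_{A0}·X = 0.02256×3.16×0.514 = 0.0366 kmol/m³; Y_R = C_R/C_{A0} = 0.0116.

0.0116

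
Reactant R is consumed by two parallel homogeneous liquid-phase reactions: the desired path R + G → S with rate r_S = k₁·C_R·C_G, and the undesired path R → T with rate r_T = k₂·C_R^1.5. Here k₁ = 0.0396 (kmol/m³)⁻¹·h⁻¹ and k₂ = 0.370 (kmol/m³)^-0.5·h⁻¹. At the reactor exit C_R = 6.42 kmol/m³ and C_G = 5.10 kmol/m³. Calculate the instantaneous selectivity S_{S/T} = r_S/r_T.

0.215

S_{S/T} = r_S/r_T = (k₁·C_R·C_G)/(k₂·C_R^1.5) = (k₁/k₂)·C_R^-0.5·C_G.
= (0.0396×6.420×5.100) / (0.370×6.420^1.5) = 1.297/6.019 = 0.215.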